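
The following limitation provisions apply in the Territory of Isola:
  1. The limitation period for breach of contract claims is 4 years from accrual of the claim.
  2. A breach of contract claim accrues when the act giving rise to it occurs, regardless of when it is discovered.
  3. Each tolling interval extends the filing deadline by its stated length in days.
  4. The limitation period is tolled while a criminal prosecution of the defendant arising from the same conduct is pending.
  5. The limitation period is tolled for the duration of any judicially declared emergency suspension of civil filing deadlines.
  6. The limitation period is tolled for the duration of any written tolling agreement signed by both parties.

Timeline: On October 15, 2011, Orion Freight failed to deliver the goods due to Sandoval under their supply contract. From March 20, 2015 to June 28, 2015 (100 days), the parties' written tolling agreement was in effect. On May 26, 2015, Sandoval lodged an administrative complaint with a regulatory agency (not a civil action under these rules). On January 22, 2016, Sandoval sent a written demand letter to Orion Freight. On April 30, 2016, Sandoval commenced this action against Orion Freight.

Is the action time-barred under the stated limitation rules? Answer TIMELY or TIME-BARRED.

The limitation period began to run on October 15, 2011.
4 years from October 15, 2011 is October 15, 2015.
The written tolling agreement from March 20, 2015 to June 28, 2015 tolled the period for 100 days, extending the deadline to January 23, 2016.
None of the other events listed affects the running of the period under the stated rules.
Sandoval filed on April 30, 2016, after the January 23, 2016 deadline, so the action is time-barred.

TIME-BARRED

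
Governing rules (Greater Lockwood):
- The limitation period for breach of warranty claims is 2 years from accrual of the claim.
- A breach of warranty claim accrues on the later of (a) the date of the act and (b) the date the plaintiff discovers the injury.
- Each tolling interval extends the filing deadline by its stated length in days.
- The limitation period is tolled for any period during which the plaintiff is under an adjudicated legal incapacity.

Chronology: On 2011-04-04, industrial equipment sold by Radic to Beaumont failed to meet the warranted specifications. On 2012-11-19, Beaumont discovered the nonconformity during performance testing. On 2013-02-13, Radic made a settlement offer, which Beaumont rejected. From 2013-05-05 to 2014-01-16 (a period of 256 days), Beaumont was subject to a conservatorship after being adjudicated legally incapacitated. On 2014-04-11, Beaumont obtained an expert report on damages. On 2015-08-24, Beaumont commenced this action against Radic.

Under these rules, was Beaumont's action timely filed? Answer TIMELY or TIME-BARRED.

TIME-BARRED

Taking the later of the act (2011-04-04) and discovery (2012-11-19), the claim accrued on 2012-11-19.
The untolled deadline — 2 years after 2012-11-19 — is 2014-11-19.
The plaintiff's legal incapacity from 2013-05-05 to 2014-01-16 tolled the period for 256 days, extending the deadline to 2015-08-02.
The other events in the timeline have no effect on the limitation period under the stated rules.
Filing on 2015-08-24 missed the 2015-08-02 deadline — the action is time-barred.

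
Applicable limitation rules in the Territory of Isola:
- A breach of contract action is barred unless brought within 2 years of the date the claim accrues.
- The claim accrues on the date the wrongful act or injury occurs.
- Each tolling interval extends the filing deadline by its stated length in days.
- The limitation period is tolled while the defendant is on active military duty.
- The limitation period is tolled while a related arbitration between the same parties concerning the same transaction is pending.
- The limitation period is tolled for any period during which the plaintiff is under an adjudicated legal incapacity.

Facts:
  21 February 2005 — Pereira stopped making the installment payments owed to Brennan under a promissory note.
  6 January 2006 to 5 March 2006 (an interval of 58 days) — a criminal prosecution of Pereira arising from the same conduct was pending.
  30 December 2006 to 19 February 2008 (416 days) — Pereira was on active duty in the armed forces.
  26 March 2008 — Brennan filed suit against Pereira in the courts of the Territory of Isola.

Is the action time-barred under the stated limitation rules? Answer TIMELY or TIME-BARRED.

The claim accrued on 21 February 2005, the date of the act.
The untolled deadline — 2 years after 21 February 2005 — is 21 February 2007.
Because the defendant's active military service ran from 30 December 2006 to 19 February 2008, the deadline is extended by 416 days to 12 April 2008.
Although a criminal prosecution ran from 6 January 2006 to 5 March 2006, the stated rules do not make that a tolling event, so it is disregarded.
Filing on 26 March 2008 beat the 12 April 2008 deadline — the action is timely.

TIMELY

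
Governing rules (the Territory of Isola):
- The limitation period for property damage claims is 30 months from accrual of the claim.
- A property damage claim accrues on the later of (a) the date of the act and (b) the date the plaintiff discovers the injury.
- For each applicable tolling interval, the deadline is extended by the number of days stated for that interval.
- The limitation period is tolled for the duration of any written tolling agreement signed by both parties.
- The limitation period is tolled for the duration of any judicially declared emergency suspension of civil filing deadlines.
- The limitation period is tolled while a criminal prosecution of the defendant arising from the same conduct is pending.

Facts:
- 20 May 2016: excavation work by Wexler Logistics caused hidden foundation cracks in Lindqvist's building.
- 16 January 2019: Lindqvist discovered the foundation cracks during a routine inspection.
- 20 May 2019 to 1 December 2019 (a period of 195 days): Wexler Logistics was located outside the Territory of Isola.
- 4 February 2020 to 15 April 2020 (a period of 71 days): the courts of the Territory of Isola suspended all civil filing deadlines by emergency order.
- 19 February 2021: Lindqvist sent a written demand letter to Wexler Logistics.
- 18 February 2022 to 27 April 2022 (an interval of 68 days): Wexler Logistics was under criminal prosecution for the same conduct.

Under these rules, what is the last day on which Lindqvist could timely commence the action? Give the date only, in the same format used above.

25 September 2021

The claim accrued on 16 January 2019 — the later of the 20 May 2016 act and the 16 January 2019 discovery.
The untolled deadline — 30 months after 16 January 2019 — is 16 July 2021.
Because the emergency suspension of filing deadlines ran from 4 February 2020 to 15 April 2020, the deadline is extended by 71 days to 25 September 2021.
The pending criminal prosecution starting 18 February 2022 came too late — the period had run on 25 September 2021 — and so does not extend the deadline.
The defendant's absence from the jurisdiction from 20 May 2019 to 1 December 2019 does not toll the period, because no stated rule makes the defendant's absence a tolling event.
None of the other events listed affects the running of the period under the stated rules.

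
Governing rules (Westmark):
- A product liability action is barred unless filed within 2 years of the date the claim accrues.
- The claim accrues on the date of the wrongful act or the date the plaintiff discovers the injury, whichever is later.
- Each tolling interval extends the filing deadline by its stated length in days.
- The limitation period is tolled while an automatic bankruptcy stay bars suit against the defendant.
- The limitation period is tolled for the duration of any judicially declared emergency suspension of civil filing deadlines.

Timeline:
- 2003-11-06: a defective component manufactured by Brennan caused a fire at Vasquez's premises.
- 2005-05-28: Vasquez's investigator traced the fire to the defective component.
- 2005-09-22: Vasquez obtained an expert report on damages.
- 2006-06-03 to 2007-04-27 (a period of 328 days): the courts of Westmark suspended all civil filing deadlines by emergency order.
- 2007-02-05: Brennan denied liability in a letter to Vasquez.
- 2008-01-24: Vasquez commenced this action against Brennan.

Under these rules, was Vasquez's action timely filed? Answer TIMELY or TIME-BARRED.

TIMELY

Taking the later of the act (2003-11-06) and discovery (2005-05-28), the claim accrued on 2005-05-28.
The untolled deadline — 2 years after 2005-05-28 — is 2007-05-28.
The period was tolled for 328 days by the emergency suspension of filing deadlines (2006-06-03 to 2007-04-27), pushing the deadline to 2008-04-20.
None of the other events listed affects the running of the period under the stated rules.
Filing on 2008-01-24 beat the 2008-04-20 deadline — the action is timely.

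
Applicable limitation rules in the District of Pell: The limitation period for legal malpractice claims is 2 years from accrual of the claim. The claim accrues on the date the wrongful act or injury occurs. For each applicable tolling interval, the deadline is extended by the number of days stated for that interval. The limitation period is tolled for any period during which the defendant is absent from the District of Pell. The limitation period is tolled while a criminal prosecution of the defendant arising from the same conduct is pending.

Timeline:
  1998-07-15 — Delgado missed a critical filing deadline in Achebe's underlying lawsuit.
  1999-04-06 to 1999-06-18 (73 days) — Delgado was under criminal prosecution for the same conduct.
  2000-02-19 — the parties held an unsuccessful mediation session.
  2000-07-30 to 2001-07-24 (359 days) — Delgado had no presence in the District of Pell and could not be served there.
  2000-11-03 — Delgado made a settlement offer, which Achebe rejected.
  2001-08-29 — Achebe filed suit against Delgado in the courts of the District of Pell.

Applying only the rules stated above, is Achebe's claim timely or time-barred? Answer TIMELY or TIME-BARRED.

TIMELY

The claim accrued on 1998-07-15, when the wrongful act occurred.
2 years from 1998-07-15 is 2000-07-15.
The pending criminal prosecution from 1999-04-06 to 1999-06-18 tolled the period for 73 days, extending the deadline to 2000-09-26.
The defendant's absence from the jurisdiction from 2000-07-30 to 2001-07-24 tolled the period for 359 days, extending the deadline to 2001-09-20.
Nothing else in the chronology tolls or restarts the period.
Achebe filed on 2001-08-29, before the 2001-09-20 deadline, so the action is timely.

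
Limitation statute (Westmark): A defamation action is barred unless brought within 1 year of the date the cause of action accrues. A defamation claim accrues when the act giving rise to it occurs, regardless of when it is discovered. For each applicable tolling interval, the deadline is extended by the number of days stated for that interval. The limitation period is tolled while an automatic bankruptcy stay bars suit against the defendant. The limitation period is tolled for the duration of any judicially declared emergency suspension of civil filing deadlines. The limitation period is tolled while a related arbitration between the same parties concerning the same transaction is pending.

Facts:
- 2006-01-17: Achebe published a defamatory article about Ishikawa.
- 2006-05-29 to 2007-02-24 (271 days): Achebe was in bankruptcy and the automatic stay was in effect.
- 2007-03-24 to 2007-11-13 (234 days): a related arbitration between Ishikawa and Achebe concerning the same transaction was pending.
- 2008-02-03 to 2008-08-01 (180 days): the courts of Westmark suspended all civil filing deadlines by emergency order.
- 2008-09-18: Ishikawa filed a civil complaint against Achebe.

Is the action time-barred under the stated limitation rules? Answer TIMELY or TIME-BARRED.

TIMELY

The claim accrued on 2006-01-17, when the wrongful act occurred.
1 year from 2006-01-17 is 2007-01-17.
Because the automatic bankruptcy stay ran from 2006-05-29 to 2007-02-24, the deadline is extended by 271 days to 2007-10-15.
The period was tolled for 234 days by the pending related arbitration (2007-03-24 to 2007-11-13), pushing the deadline to 2008-06-05.
The period was tolled for 180 days by the emergency suspension of filing deadlines (2008-02-03 to 2008-08-01), pushing the deadline to 2008-12-02.
Ishikawa filed on 2008-09-18, before the 2008-12-02 deadline, so the action is timely.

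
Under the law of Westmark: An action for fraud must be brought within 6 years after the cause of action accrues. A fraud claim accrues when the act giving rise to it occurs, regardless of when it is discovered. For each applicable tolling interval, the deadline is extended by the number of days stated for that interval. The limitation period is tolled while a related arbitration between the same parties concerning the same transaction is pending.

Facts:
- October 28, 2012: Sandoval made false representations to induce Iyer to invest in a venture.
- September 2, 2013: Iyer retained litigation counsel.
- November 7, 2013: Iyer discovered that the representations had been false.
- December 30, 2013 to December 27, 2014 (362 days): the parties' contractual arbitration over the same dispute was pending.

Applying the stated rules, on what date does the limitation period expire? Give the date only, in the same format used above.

October 25, 2019

The claim accrued on October 28, 2012, when the wrongful act occurred; under the stated occurrence rule the November 7, 2013 discovery does not delay accrual.
Adding the 6 years base period to October 28, 2012 gives a deadline of October 28, 2018, before any tolling.
The period was tolled for 362 days by the pending related arbitration (December 30, 2013 to December 27, 2014), pushing the deadline to October 25, 2019.
The other events in the timeline have no effect on the limitation period under the stated rules.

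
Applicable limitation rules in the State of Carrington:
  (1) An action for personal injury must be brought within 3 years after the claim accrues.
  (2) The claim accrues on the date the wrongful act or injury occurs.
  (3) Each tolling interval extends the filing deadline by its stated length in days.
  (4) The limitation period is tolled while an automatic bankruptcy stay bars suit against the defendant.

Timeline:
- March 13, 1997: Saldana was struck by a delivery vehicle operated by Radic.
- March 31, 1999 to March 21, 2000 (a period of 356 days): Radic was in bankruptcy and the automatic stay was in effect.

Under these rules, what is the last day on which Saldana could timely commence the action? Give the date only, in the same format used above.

The limitation period began to run on March 13, 1997.
Adding the 3 years base period to March 13, 1997 gives a deadline of March 13, 2000, before any tolling.
The automatic bankruptcy stay from March 31, 1999 to March 21, 2000 tolled the period for 356 days, extending the deadline to March 4, 2001.

March 4, 2001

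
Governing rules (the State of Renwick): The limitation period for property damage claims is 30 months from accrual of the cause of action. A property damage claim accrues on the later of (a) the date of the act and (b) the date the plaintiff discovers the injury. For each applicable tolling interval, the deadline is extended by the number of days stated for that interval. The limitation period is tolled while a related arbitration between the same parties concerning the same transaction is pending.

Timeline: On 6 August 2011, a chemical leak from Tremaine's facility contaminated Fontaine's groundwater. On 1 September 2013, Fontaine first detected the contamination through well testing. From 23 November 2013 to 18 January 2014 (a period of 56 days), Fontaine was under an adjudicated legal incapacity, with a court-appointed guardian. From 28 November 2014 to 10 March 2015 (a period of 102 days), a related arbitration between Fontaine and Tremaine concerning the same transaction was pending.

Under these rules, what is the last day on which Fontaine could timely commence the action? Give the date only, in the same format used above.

The claim accrued on 1 September 2013 — the later of the 6 August 2011 act and the 1 September 2013 discovery.
30 months from 1 September 2013 is 1 March 2016.
The period was tolled for 102 days by the pending related arbitration (28 November 2014 to 10 March 2015), pushing the deadline to 11 June 2016.
The plaintiff's legal incapacity from 23 November 2013 to 18 January 2014 does not toll the period, because no stated rule makes the plaintiff's incapacity a tolling event.

11 June 2016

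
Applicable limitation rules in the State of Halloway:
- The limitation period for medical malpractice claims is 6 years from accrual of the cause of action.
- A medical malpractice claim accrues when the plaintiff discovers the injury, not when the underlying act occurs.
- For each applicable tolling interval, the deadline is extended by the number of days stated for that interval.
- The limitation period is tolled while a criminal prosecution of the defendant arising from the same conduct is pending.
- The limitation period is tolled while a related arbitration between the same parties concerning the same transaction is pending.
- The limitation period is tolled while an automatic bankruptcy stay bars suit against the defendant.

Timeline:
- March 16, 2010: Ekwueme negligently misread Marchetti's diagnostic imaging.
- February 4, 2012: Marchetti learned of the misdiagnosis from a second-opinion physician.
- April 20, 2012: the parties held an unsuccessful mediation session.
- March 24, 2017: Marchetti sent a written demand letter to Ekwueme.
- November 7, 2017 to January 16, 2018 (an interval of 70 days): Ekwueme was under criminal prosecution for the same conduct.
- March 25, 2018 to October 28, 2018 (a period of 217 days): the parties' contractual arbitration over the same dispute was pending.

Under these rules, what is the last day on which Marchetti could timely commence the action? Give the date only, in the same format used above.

November 18, 2018

Accrual is tied to discovery, so the period began on February 4, 2012 rather than on March 16, 2010 when the act occurred.
6 years from February 4, 2012 is February 4, 2018.
Because the pending criminal prosecution ran from November 7, 2017 to January 16, 2018, the deadline is extended by 70 days to April 15, 2018.
The period was tolled for 217 days by the pending related arbitration (March 25, 2018 to October 28, 2018), pushing the deadline to November 18, 2018.
None of the other events listed affects the running of the period under the stated rules.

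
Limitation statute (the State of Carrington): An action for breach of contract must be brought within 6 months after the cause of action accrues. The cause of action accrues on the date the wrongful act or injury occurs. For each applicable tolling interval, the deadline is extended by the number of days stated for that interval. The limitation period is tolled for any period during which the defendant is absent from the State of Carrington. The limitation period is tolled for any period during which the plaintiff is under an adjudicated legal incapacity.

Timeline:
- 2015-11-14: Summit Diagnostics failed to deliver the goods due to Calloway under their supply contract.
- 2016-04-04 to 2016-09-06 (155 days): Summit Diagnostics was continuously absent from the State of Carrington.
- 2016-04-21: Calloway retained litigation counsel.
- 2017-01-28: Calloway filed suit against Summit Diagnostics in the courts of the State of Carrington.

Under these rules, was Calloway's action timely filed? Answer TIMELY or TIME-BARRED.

TIME-BARRED

The cause of action accrued on 2015-11-14, the date of the act.
The untolled deadline — 6 months after 2015-11-14 — is 2016-05-14.
The period was tolled for 155 days by the defendant's absence from the jurisdiction (2016-04-04 to 2016-09-06), pushing the deadline to 2016-10-16.
Nothing else in the chronology tolls or restarts the period.
Calloway filed on 2017-01-28, after the 2016-10-16 deadline, so the action is time-barred.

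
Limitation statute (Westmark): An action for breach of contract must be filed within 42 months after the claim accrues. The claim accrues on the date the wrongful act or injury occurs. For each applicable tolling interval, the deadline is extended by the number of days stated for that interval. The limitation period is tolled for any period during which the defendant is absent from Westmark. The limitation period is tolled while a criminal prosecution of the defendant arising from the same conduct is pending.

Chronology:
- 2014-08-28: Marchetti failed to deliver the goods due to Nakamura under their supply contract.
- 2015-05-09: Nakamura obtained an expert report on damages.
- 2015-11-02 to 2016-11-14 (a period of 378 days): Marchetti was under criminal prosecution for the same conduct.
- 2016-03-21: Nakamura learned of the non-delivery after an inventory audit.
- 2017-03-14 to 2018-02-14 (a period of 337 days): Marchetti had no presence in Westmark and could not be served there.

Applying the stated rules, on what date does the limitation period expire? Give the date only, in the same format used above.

Accrual is governed by the date of the act, so the period began to run on 2014-08-28; the later discovery on 2016-03-21 is irrelevant under the stated rule.
Adding the 42 months base period to 2014-08-28 gives a deadline of 2018-02-28, before any tolling.
Because the pending criminal prosecution ran from 2015-11-02 to 2016-11-14, the deadline is extended by 378 days to 2019-03-13.
The defendant's absence from the jurisdiction from 2017-03-14 to 2018-02-14 tolled the period for 337 days, extending the deadline to 2020-02-13.
Nothing else in the chronology tolls or restarts the period.

2020-02-13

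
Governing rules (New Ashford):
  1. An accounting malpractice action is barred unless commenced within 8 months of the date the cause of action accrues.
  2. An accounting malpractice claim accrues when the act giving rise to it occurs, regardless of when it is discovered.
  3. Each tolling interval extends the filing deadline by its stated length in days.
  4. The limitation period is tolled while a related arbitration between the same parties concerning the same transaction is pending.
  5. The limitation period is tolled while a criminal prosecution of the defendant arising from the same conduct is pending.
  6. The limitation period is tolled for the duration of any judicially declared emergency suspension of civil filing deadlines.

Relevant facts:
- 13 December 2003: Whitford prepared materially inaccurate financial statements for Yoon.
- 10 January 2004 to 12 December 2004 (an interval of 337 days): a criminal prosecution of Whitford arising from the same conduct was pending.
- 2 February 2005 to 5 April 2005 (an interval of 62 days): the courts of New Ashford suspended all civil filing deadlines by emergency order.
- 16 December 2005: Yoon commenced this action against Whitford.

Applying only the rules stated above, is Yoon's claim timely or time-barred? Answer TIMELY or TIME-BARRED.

TIME-BARRED

The claim accrued on 13 December 2003, when the wrongful act occurred.
The untolled deadline — 8 months after 13 December 2003 — is 13 August 2004.
Because the pending criminal prosecution ran from 10 January 2004 to 12 December 2004, the deadline is extended by 337 days to 16 July 2005.
The emergency suspension of filing deadlines from 2 February 2005 to 5 April 2005 tolled the period for 62 days, extending the deadline to 16 September 2005.
Yoon filed on 16 December 2005, after the 16 September 2005 deadline, so the action is time-barred.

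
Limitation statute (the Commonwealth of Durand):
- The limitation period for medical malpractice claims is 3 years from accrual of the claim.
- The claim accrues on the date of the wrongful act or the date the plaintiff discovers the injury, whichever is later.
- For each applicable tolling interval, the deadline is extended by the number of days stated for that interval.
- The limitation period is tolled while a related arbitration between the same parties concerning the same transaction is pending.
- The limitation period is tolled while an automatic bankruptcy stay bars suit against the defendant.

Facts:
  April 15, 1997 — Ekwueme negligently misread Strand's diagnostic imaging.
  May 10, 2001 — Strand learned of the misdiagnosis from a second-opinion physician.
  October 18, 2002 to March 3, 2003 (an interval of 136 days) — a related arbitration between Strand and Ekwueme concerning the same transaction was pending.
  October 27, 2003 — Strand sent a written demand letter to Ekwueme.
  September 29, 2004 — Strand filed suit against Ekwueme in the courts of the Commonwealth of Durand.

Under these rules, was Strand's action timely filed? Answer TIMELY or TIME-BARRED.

TIME-BARRED

The claim accrued on May 10, 2001 — the later of the April 15, 1997 act and the May 10, 2001 discovery.
The untolled deadline — 3 years after May 10, 2001 — is May 10, 2004.
The period was tolled for 136 days by the pending related arbitration (October 18, 2002 to March 3, 2003), pushing the deadline to September 23, 2004.
The other events in the timeline have no effect on the limitation period under the stated rules.
Strand filed on September 29, 2004, after the September 23, 2004 deadline, so the action is time-barred.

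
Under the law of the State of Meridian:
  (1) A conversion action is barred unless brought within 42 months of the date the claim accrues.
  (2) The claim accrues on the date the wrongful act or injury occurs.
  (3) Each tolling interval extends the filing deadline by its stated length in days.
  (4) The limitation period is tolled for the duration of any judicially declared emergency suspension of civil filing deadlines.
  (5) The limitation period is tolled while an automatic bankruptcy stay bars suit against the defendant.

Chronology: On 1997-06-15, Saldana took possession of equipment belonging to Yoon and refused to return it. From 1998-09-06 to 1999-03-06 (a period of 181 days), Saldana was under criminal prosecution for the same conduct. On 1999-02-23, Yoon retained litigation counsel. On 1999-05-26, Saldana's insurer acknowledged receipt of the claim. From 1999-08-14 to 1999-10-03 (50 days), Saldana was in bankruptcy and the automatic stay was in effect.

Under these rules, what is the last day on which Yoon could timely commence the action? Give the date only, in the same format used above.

2001-02-03

The claim accrued on 1997-06-15, when the wrongful act occurred.
The untolled deadline — 42 months after 1997-06-15 — is 2000-12-15.
The automatic bankruptcy stay from 1999-08-14 to 1999-10-03 tolled the period for 50 days, extending the deadline to 2001-02-03.
The pending criminal prosecution from 1998-09-06 to 1999-03-06 does not toll the period, because no stated rule makes a criminal prosecution a tolling event.
The other events in the timeline have no effect on the limitation period under the stated rules.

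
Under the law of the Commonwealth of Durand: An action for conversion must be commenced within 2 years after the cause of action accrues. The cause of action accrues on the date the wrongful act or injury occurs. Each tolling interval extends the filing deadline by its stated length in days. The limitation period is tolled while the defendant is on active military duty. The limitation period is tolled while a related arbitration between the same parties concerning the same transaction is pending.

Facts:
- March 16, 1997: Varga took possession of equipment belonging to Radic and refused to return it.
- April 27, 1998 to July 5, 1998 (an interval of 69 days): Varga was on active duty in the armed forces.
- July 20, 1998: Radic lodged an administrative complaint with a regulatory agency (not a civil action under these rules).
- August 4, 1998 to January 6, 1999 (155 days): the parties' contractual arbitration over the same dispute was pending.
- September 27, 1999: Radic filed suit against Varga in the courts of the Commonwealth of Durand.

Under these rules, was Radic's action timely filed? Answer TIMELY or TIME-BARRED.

TIMELY

The limitation period began to run on March 16, 1997.
Adding the 2 years base period to March 16, 1997 gives a deadline of March 16, 1999, before any tolling.
Because the defendant's active military service ran from April 27, 1998 to July 5, 1998, the deadline is extended by 69 days to May 24, 1999.
The period was tolled for 155 days by the pending related arbitration (August 4, 1998 to January 6, 1999), pushing the deadline to October 26, 1999.
The other events in the timeline have no effect on the limitation period under the stated rules.
Filing on September 27, 1999 beat the October 26, 1999 deadline — the action is timely.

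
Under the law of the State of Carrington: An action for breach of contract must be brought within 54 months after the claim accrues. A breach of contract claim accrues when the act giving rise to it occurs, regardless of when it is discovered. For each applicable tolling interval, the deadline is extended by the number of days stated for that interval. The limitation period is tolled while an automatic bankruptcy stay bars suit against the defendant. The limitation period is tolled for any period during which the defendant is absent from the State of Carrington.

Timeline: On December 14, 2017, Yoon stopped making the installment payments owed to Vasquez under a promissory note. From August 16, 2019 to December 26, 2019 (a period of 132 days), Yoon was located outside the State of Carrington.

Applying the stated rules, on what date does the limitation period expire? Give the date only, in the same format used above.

The claim accrued on December 14, 2017, the date of the act.
54 months from December 14, 2017 is June 14, 2022.
Because the defendant's absence from the jurisdiction ran from August 16, 2019 to December 26, 2019, the deadline is extended by 132 days to October 24, 2022.

October 24, 2022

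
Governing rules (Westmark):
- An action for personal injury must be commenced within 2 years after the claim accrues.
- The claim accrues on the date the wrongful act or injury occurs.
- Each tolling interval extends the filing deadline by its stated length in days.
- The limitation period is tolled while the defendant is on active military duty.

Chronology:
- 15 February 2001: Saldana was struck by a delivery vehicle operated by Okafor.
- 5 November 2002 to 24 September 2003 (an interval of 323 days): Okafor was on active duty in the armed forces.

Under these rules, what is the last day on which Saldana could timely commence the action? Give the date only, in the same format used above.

The claim accrued on 15 February 2001, the date of the act.
2 years from 15 February 2001 is 15 February 2003.
The defendant's active military service from 5 November 2002 to 24 September 2003 tolled the period for 323 days, extending the deadline to 4 January 2004.

4 January 2004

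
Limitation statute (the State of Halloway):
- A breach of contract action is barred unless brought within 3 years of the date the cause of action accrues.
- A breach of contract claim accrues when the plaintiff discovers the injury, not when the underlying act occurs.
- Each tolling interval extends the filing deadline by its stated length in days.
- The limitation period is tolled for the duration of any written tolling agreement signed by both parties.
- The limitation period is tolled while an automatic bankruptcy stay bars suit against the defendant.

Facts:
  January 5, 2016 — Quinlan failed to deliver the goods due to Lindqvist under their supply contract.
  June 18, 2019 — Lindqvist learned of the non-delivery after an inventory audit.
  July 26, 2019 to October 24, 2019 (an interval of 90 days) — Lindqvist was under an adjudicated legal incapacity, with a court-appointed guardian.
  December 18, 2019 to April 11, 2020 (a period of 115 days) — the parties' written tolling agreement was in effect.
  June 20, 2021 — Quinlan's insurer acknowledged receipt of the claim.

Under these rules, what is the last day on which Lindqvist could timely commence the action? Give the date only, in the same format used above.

October 11, 2022

The claim did not accrue until Lindqvist discovered the injury on June 18, 2019; the January 5, 2016 act date does not start the clock under the stated rule.
3 years from June 18, 2019 is June 18, 2022.
The written tolling agreement from December 18, 2019 to April 11, 2020 tolled the period for 115 days, extending the deadline to October 11, 2022.
No stated provision tolls the period for the plaintiff's incapacity, so the interval from July 26, 2019 to October 24, 2019 has no effect on the deadline.
Nothing else in the chronology tolls or restarts the period.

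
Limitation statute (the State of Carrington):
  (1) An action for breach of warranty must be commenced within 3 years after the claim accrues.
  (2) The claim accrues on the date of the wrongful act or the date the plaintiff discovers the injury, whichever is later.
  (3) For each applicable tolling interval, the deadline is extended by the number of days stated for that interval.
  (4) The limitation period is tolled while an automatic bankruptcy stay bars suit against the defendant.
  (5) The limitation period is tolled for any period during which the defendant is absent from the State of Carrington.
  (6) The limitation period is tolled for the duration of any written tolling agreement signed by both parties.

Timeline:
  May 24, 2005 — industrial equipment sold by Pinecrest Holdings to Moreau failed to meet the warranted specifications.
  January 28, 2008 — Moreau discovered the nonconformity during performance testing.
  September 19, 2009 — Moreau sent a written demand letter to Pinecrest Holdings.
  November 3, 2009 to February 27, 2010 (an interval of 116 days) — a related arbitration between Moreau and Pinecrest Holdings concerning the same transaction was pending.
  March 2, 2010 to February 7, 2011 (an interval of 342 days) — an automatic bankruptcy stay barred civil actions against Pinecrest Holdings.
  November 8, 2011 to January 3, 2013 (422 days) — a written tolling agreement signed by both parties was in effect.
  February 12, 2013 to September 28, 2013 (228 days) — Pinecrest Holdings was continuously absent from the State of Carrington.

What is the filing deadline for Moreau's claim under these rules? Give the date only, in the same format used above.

Taking the later of the act (May 24, 2005) and discovery (January 28, 2008), the claim accrued on January 28, 2008.
3 years from January 28, 2008 is January 28, 2011.
The period was tolled for 342 days by the automatic bankruptcy stay (March 2, 2010 to February 7, 2011), pushing the deadline to January 5, 2012.
The period was tolled for 422 days by the written tolling agreement (November 8, 2011 to January 3, 2013), pushing the deadline to March 2, 2013.
Because the defendant's absence from the jurisdiction ran from February 12, 2013 to September 28, 2013, the deadline is extended by 228 days to October 16, 2013.
Although a pending arbitration ran from November 3, 2009 to February 27, 2010, the stated rules do not make that a tolling event, so it is disregarded.
Nothing else in the chronology tolls or restarts the period.

October 16, 2013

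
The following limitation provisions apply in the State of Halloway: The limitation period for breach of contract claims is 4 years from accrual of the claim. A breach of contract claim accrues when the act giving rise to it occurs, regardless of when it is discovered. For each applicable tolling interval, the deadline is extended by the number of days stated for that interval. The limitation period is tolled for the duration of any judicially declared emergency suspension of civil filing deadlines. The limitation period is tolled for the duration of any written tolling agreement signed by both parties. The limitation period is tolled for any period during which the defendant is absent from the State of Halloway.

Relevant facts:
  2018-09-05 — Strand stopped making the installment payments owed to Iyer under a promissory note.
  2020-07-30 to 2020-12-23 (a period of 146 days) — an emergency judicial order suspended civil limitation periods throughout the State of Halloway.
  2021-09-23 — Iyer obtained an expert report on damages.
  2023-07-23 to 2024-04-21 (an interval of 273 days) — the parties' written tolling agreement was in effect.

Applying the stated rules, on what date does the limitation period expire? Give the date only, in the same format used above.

2023-01-29

The claim accrued on 2018-09-05, when the wrongful act occurred.
Adding the 4 years base period to 2018-09-05 gives a deadline of 2022-09-05, before any tolling.
The emergency suspension of filing deadlines from 2020-07-30 to 2020-12-23 tolled the period for 146 days, extending the deadline to 2023-01-29.
The written tolling agreement from 2023-07-23 to 2024-04-21 began after the period had already run on 2023-01-29, so it has no tolling effect.
The other events in the timeline have no effect on the limitation period under the stated rules.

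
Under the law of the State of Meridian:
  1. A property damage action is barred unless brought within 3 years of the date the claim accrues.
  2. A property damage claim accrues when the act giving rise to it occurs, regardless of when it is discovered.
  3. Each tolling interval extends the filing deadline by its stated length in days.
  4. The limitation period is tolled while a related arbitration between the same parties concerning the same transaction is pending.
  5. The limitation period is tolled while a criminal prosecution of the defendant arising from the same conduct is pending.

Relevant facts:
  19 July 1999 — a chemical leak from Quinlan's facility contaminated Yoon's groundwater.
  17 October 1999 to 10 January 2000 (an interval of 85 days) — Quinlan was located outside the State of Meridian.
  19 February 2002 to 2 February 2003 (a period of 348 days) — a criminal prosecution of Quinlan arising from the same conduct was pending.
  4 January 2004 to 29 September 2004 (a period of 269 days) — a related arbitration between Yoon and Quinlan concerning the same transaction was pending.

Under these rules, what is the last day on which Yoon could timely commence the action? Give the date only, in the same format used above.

The claim accrued on 19 July 1999, the date of the act.
3 years from 19 July 1999 is 19 July 2002.
The period was tolled for 348 days by the pending criminal prosecution (19 February 2002 to 2 February 2003), pushing the deadline to 2 July 2003.
By the time the pending related arbitration began on 4 January 2004, the limitation period had already expired on 2 July 2003; that interval cannot revive it.
No stated provision tolls the period for the defendant's absence, so the interval from 17 October 1999 to 10 January 2000 has no effect on the deadline.

2 July 2003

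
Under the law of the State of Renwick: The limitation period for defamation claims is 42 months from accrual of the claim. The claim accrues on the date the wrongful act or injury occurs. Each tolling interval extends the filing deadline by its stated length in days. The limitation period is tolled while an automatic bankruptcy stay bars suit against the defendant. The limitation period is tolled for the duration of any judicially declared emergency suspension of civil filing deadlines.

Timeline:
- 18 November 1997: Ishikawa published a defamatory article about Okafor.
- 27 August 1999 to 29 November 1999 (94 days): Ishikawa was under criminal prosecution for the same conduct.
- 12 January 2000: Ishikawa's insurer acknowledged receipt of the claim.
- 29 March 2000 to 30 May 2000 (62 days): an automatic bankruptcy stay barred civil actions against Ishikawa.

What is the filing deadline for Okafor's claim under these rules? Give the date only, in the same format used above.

The limitation period began to run on 18 November 1997.
Adding the 42 months base period to 18 November 1997 gives a deadline of 18 May 2001, before any tolling.
The automatic bankruptcy stay from 29 March 2000 to 30 May 2000 tolled the period for 62 days, extending the deadline to 19 July 2001.
The pending criminal prosecution from 27 August 1999 to 29 November 1999 does not toll the period, because no stated rule makes a criminal prosecution a tolling event.
None of the other events listed affects the running of the period under the stated rules.

19 July 2001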